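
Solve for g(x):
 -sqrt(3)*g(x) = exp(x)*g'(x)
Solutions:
 g(x) = C1*exp(sqrt(3)*exp(-x))


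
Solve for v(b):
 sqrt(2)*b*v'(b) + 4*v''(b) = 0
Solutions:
 v(b) = C1 + C2*erf(2^(3/4)*b/4)


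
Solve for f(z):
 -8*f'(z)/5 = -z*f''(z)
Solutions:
 f(z) = C1 + C2*z^(13/5)


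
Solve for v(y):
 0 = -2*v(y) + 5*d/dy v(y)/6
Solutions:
 v(y) = C1*exp(12*y/5)


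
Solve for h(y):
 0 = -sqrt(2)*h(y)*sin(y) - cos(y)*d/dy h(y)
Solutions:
 h(y) = C1*cos(y)^(sqrt(2))


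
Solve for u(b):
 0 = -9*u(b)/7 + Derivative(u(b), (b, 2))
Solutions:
 u(b) = C1*exp(-3*sqrt(7)*b/7) + C2*exp(3*sqrt(7)*b/7)


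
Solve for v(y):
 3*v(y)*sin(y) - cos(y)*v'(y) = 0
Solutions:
 v(y) = C1/cos(y)^3


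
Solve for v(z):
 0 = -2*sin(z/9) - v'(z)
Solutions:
 v(z) = C1 + 18*cos(z/9)


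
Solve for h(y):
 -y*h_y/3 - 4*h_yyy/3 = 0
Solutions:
 h(y) = C1 + Integral(C2*airyai(-2^(1/3)*y/2) + C3*airybi(-2^(1/3)*y/2), y)


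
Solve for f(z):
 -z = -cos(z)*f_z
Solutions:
 f(z) = C1 + Integral(z/cos(z), z)


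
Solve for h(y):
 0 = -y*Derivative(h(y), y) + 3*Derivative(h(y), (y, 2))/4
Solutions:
 h(y) = C1 + C2*erfi(sqrt(6)*y/3)


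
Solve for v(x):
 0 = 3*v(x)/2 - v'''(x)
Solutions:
 v(x) = C3*exp(2^(2/3)*3^(1/3)*x/2) + (C1*sin(2^(2/3)*3^(5/6)*x/4) + C2*cos(2^(2/3)*3^(5/6)*x/4))*exp(-2^(2/3)*3^(1/3)*x/4)


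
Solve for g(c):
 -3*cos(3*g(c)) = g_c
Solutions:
 g(c) = -asin((C1 + exp(18*c))/(C1 - exp(18*c)))/3 + pi/3
 g(c) = asin((C1 + exp(18*c))/(C1 - exp(18*c)))/3


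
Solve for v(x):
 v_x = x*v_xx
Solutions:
 v(x) = C1 + C2*x^2


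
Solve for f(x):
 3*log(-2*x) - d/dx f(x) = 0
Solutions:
 f(x) = C1 + 3*x*log(-x) + 3*x*(-1 + log(2))


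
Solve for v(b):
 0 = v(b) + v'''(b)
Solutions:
 v(b) = C3*exp(-b) + (C1*sin(sqrt(3)*b/2) + C2*cos(sqrt(3)*b/2))*exp(b/2)


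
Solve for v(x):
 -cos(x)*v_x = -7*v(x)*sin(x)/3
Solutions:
 v(x) = C1/cos(x)^(7/3)


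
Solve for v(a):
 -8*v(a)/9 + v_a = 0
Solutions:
 v(a) = C1*exp(8*a/9)


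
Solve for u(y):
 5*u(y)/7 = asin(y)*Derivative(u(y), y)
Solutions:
 u(y) = C1*exp(5*Integral(1/asin(y), y)/7)


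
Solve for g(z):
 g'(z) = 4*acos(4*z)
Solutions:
 g(z) = C1 + 4*z*acos(4*z) - sqrt(1 - 16*z^2)


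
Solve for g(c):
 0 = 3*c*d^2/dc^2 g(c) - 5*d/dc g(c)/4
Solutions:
 g(c) = C1 + C2*c^(17/12)


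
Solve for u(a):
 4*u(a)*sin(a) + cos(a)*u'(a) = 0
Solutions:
 u(a) = C1*cos(a)^4


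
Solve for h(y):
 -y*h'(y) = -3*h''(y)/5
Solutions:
 h(y) = C1 + C2*erfi(sqrt(30)*y/6)


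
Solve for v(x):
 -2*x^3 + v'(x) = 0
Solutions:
 v(x) = C1 + x^4/2


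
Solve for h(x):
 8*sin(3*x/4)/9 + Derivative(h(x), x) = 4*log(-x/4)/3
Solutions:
 h(x) = C1 + 4*x*log(-x)/3 - 8*x*log(2)/3 - 4*x/3 + 32*cos(3*x/4)/27


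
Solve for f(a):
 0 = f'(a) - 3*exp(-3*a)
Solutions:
 f(a) = C1 - exp(-3*a)


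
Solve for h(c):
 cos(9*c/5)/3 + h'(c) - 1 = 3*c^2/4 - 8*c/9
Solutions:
 h(c) = C1 + c^3/4 - 4*c^2/9 + c - 5*sin(9*c/5)/27


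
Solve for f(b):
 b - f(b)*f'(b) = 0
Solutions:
 f(b) = -sqrt(C1 + b^2)
 f(b) = sqrt(C1 + b^2)


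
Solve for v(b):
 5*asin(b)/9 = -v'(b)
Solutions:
 v(b) = C1 - 5*b*asin(b)/9 - 5*sqrt(1 - b^2)/9


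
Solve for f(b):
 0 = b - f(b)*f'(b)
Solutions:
 f(b) = -sqrt(C1 + b^2)
 f(b) = sqrt(C1 + b^2)


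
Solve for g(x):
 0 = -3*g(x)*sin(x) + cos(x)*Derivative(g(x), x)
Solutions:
 g(x) = C1/cos(x)^3


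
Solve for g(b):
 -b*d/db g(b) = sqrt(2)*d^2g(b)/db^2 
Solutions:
 g(b) = C1 + C2*erf(2^(1/4)*b/2)


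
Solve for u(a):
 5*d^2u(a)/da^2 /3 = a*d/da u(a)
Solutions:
 u(a) = C1 + C2*erfi(sqrt(30)*a/10)


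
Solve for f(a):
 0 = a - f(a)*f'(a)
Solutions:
 f(a) = -sqrt(C1 + a^2)
 f(a) = sqrt(C1 + a^2)


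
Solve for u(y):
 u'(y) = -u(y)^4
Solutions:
 u(y) = (-3^(2/3) - 3*3^(1/6)*I)*(1/(C1 + y))^(1/3)/6
 u(y) = (-3^(2/3) + 3*3^(1/6)*I)*(1/(C1 + y))^(1/3)/6
 u(y) = (1/(C1 + 3*y))^(1/3)


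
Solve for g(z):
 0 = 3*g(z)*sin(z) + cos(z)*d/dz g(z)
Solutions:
 g(z) = C1*cos(z)^3


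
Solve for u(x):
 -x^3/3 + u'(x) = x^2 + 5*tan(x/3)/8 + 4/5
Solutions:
 u(x) = C1 + x^4/12 + x^3/3 + 4*x/5 - 15*log(cos(x/3))/8


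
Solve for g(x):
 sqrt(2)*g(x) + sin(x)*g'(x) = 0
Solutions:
 g(x) = C1*(cos(x) + 1)^(sqrt(2)/2)/(cos(x) - 1)^(sqrt(2)/2)


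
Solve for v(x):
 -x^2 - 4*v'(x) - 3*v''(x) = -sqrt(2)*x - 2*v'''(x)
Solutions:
 v(x) = C1 + C2*exp(x*(3 - sqrt(41))/4) + C3*exp(x*(3 + sqrt(41))/4) - x^3/12 + sqrt(2)*x^2/8 + 3*x^2/16 - 17*x/32 - 3*sqrt(2)*x/16


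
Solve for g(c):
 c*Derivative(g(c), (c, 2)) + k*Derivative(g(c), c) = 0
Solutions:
 g(c) = C1 + c^(1 - re(k))*(C2*sin(log(c)*Abs(im(k))) + C3*cos(log(c)*im(k)))


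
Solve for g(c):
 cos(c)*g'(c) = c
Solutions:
 g(c) = C1 + Integral(c/cos(c), c)


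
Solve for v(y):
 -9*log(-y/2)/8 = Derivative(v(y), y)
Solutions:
 v(y) = C1 - 9*y*log(-y)/8 + 9*y*(log(2) + 1)/8


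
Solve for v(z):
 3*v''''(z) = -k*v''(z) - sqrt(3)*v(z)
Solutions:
 v(z) = C1*exp(-sqrt(6)*z*sqrt(-k - sqrt(k^2 - 12*sqrt(3)))/6) + C2*exp(sqrt(6)*z*sqrt(-k - sqrt(k^2 - 12*sqrt(3)))/6) + C3*exp(-sqrt(6)*z*sqrt(-k + sqrt(k^2 - 12*sqrt(3)))/6) + C4*exp(sqrt(6)*z*sqrt(-k + sqrt(k^2 - 12*sqrt(3)))/6)


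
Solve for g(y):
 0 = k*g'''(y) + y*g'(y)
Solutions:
 g(y) = C1 + Integral(C2*airyai(y*(-1/k)^(1/3)) + C3*airybi(y*(-1/k)^(1/3)), y)


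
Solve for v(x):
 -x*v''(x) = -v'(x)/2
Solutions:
 v(x) = C1 + C2*x^(3/2)


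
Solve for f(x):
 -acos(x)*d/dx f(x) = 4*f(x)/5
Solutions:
 f(x) = C1*exp(-4*Integral(1/acos(x), x)/5)


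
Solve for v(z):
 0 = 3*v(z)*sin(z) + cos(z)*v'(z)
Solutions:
 v(z) = C1*cos(z)^3


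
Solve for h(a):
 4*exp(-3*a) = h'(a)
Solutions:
 h(a) = C1 - 4*exp(-3*a)/3


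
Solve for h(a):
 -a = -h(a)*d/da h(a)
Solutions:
 h(a) = -sqrt(C1 + a^2)
 h(a) = sqrt(C1 + a^2)


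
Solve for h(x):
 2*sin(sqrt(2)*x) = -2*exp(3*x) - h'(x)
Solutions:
 h(x) = C1 - 2*exp(3*x)/3 + sqrt(2)*cos(sqrt(2)*x)


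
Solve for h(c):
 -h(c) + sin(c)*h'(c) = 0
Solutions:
 h(c) = C1*sqrt(cos(c) - 1)/sqrt(cos(c) + 1)


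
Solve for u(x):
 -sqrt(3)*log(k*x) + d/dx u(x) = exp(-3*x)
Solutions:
 u(x) = C1 + sqrt(3)*x*log(k*x) - sqrt(3)*x - exp(-3*x)/3


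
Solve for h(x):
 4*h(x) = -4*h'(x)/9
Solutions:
 h(x) = C1*exp(-9*x)


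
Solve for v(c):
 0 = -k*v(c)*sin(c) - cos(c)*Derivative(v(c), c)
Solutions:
 v(c) = C1*exp(k*log(cos(c)))


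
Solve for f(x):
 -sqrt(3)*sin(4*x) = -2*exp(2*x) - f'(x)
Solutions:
 f(x) = C1 - exp(2*x) - sqrt(3)*cos(4*x)/4


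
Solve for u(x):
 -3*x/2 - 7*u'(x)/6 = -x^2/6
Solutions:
 u(x) = C1 + x^3/21 - 9*x^2/14


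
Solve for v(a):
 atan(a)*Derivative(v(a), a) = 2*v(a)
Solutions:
 v(a) = C1*exp(2*Integral(1/atan(a), a))


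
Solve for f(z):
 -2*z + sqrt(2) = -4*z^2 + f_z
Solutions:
 f(z) = C1 + 4*z^3/3 - z^2 + sqrt(2)*z


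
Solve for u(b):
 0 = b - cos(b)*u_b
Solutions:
 u(b) = C1 + Integral(b/cos(b), b)


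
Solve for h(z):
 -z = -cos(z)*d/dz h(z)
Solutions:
 h(z) = C1 + Integral(z/cos(z), z)


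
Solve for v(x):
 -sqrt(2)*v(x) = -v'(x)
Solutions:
 v(x) = C1*exp(sqrt(2)*x)


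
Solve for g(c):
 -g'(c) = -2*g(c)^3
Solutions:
 g(c) = -sqrt(2)*sqrt(-1/(C1 + 2*c))/2
 g(c) = sqrt(2)*sqrt(-1/(C1 + 2*c))/2


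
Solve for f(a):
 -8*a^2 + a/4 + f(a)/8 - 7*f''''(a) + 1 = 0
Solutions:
 f(a) = C1*exp(-686^(1/4)*a/14) + C2*exp(686^(1/4)*a/14) + C3*sin(686^(1/4)*a/14) + C4*cos(686^(1/4)*a/14) + 64*a^2 - 2*a - 8


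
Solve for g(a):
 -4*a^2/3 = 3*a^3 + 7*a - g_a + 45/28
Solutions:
 g(a) = C1 + 3*a^4/4 + 4*a^3/9 + 7*a^2/2 + 45*a/28


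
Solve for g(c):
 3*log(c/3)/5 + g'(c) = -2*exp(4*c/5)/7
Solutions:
 g(c) = C1 - 3*c*log(c)/5 + 3*c*(1 + log(3))/5 - 5*exp(4*c/5)/14


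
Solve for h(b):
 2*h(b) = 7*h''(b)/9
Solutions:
 h(b) = C1*exp(-3*sqrt(14)*b/7) + C2*exp(3*sqrt(14)*b/7)


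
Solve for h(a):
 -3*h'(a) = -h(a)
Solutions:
 h(a) = C1*exp(a/3)


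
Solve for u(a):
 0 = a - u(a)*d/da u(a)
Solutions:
 u(a) = -sqrt(C1 + a^2)
 u(a) = sqrt(C1 + a^2)


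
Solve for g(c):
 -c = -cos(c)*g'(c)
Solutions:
 g(c) = C1 + Integral(c/cos(c), c)


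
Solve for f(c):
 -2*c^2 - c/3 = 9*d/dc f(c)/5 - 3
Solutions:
 f(c) = C1 - 10*c^3/27 - 5*c^2/54 + 5*c/3


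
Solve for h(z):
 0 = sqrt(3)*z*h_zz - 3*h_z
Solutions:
 h(z) = C1 + C2*z^(1 + sqrt(3))


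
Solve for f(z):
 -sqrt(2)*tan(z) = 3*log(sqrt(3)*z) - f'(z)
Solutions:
 f(z) = C1 + 3*z*log(z) - 3*z + 3*z*log(3)/2 - sqrt(2)*log(cos(z))


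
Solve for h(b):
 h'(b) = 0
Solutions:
 h(b) = C1


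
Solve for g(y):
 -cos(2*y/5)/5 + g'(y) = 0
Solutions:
 g(y) = C1 + sin(2*y/5)/2


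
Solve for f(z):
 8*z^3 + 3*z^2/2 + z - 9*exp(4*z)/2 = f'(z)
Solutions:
 f(z) = C1 + 2*z^4 + z^3/2 + z^2/2 - 9*exp(4*z)/8


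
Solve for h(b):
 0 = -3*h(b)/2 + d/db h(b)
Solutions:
 h(b) = C1*exp(3*b/2)


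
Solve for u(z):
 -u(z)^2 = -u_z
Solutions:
 u(z) = -1/(C1 + z)


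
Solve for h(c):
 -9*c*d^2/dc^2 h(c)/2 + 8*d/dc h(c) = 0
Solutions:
 h(c) = C1 + C2*c^(25/9)


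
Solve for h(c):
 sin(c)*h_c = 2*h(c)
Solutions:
 h(c) = C1*(cos(c) - 1)/(cos(c) + 1)


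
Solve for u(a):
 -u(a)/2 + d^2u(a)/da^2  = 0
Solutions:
 u(a) = C1*exp(-sqrt(2)*a/2) + C2*exp(sqrt(2)*a/2)


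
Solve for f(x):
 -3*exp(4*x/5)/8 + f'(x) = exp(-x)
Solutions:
 f(x) = C1 + 15*exp(4*x/5)/32 - exp(-x)


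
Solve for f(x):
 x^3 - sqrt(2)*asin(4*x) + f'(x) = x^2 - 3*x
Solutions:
 f(x) = C1 - x^4/4 + x^3/3 - 3*x^2/2 + sqrt(2)*(x*asin(4*x) + sqrt(1 - 16*x^2)/4)


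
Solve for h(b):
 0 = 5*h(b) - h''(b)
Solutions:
 h(b) = C1*exp(-sqrt(5)*b) + C2*exp(sqrt(5)*b)


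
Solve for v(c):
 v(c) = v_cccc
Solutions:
 v(c) = C1*exp(-c) + C2*exp(c) + C3*sin(c) + C4*cos(c)


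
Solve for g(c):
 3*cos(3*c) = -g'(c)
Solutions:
 g(c) = C1 - sin(3*c)


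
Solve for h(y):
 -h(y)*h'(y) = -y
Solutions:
 h(y) = -sqrt(C1 + y^2)
 h(y) = sqrt(C1 + y^2)


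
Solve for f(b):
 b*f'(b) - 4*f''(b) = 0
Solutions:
 f(b) = C1 + C2*erfi(sqrt(2)*b/4)


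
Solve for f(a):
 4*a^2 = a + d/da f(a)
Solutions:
 f(a) = C1 + 4*a^3/3 - a^2/2


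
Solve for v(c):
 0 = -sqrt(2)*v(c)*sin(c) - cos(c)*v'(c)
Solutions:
 v(c) = C1*cos(c)^(sqrt(2))


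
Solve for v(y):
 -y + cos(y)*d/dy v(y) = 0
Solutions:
 v(y) = C1 + Integral(y/cos(y), y)


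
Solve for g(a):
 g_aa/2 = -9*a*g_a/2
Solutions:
 g(a) = C1 + C2*erf(3*sqrt(2)*a/2)


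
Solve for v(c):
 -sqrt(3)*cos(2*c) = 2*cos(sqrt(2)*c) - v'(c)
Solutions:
 v(c) = C1 + sqrt(3)*sin(2*c)/2 + sqrt(2)*sin(sqrt(2)*c)


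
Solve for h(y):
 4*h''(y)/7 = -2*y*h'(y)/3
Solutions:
 h(y) = C1 + C2*erf(sqrt(21)*y/6)


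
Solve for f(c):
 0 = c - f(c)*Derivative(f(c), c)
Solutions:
 f(c) = -sqrt(C1 + c^2)
 f(c) = sqrt(C1 + c^2)


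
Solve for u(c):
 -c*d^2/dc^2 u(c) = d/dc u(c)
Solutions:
 u(c) = C1 + C2*log(c)


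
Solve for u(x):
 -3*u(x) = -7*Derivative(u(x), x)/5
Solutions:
 u(x) = C1*exp(15*x/7)


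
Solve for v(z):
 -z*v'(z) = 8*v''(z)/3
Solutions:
 v(z) = C1 + C2*erf(sqrt(3)*z/4)


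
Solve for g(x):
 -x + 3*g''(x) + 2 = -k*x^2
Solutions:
 g(x) = C1 + C2*x - k*x^4/36 + x^3/18 - x^2/3


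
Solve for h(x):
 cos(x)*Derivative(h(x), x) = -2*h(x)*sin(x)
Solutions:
 h(x) = C1*cos(x)^2


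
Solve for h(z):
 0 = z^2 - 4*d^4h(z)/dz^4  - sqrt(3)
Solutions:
 h(z) = C1 + C2*z + C3*z^2 + C4*z^3 + z^6/1440 - sqrt(3)*z^4/96


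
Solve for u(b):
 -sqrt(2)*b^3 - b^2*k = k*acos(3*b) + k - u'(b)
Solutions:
 u(b) = C1 + sqrt(2)*b^4/4 + b^3*k/3 + b*k + k*(b*acos(3*b) - sqrt(1 - 9*b^2)/3)


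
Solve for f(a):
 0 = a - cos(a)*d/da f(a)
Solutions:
 f(a) = C1 + Integral(a/cos(a), a)


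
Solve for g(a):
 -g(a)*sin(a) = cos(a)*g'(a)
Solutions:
 g(a) = C1*cos(a)


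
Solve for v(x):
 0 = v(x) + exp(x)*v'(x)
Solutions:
 v(x) = C1*exp(exp(-x))


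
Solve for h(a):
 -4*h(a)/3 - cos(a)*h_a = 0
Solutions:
 h(a) = C1*(sin(a) - 1)^(2/3)/(sin(a) + 1)^(2/3)


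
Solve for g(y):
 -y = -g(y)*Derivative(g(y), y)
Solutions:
 g(y) = -sqrt(C1 + y^2)
 g(y) = sqrt(C1 + y^2)


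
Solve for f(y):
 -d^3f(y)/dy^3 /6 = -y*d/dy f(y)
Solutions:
 f(y) = C1 + Integral(C2*airyai(6^(1/3)*y) + C3*airybi(6^(1/3)*y), y)


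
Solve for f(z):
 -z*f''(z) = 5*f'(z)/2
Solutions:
 f(z) = C1 + C2/z^(3/2)


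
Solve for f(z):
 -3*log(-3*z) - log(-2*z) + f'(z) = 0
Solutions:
 f(z) = C1 + 4*z*log(-z) + z*(-4 + log(54))


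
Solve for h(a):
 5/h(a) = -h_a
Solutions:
 h(a) = -sqrt(C1 - 10*a)
 h(a) = sqrt(C1 - 10*a)


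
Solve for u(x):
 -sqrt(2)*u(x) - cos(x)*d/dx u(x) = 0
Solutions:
 u(x) = C1*(sin(x) - 1)^(sqrt(2)/2)/(sin(x) + 1)^(sqrt(2)/2)


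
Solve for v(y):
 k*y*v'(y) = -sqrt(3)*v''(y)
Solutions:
 v(y) = Piecewise((-sqrt(2)*3^(1/4)*sqrt(pi)*C1*erf(sqrt(2)*3^(3/4)*sqrt(k)*y/6)/(2*sqrt(k)) - C2, (k > 0) | (k < 0)), (-C1*y - C2, True))


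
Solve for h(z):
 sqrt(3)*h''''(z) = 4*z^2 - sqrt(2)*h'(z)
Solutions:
 h(z) = C1 + C4*exp(-2^(1/6)*3^(5/6)*z/3) + 2*sqrt(2)*z^3/3 + (C2*sin(2^(1/6)*3^(1/3)*z/2) + C3*cos(2^(1/6)*3^(1/3)*z/2))*exp(2^(1/6)*3^(5/6)*z/6)


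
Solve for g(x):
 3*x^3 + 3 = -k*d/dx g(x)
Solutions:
 g(x) = C1 - 3*x^4/(4*k) - 3*x/k


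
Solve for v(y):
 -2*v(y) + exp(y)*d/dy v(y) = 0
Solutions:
 v(y) = C1*exp(-2*exp(-y))


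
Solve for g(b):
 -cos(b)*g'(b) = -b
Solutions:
 g(b) = C1 + Integral(b/cos(b), b)


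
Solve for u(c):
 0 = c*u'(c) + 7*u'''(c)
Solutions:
 u(c) = C1 + Integral(C2*airyai(-7^(2/3)*c/7) + C3*airybi(-7^(2/3)*c/7), c)


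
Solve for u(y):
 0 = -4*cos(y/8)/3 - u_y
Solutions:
 u(y) = C1 - 32*sin(y/8)/3


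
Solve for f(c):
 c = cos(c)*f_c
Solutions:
 f(c) = C1 + Integral(c/cos(c), c)


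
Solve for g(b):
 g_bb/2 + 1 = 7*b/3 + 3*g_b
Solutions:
 g(b) = C1 + C2*exp(6*b) - 7*b^2/18 + 11*b/54


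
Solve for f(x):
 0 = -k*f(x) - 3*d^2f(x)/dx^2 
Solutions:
 f(x) = C1*exp(-sqrt(3)*x*sqrt(-k)/3) + C2*exp(sqrt(3)*x*sqrt(-k)/3)


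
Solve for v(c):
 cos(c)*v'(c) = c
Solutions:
 v(c) = C1 + Integral(c/cos(c), c)


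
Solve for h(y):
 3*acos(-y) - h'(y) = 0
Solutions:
 h(y) = C1 + 3*y*acos(-y) + 3*sqrt(1 - y^2)


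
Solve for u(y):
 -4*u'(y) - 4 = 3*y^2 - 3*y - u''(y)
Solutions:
 u(y) = C1 + C2*exp(4*y) - y^3/4 + 3*y^2/16 - 29*y/32


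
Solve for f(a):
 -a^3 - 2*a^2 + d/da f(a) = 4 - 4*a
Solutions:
 f(a) = C1 + a^4/4 + 2*a^3/3 - 2*a^2 + 4*a


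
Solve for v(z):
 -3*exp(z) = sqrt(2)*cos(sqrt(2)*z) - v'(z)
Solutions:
 v(z) = C1 + 3*exp(z) + sin(sqrt(2)*z)


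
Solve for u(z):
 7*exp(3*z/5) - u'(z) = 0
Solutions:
 u(z) = C1 + 35*exp(3*z/5)/3


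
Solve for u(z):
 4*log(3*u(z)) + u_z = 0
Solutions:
 Integral(1/(log(_y) + log(3)), (_y, u(z)))/4 = C1 - z


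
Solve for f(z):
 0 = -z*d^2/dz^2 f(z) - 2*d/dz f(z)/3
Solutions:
 f(z) = C1 + C2*z^(1/3)


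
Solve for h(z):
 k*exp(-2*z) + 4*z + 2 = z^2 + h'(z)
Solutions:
 h(z) = C1 - k*exp(-2*z)/2 - z^3/3 + 2*z^2 + 2*z


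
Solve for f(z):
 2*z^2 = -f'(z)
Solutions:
 f(z) = C1 - 2*z^3/3


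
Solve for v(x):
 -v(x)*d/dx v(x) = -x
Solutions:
 v(x) = -sqrt(C1 + x^2)
 v(x) = sqrt(C1 + x^2)


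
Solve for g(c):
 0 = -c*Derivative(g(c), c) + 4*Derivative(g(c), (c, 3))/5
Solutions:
 g(c) = C1 + Integral(C2*airyai(10^(1/3)*c/2) + C3*airybi(10^(1/3)*c/2), c)


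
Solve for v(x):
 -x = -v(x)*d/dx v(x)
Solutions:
 v(x) = -sqrt(C1 + x^2)
 v(x) = sqrt(C1 + x^2)


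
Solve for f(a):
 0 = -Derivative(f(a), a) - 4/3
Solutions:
 f(a) = C1 - 4*a/3


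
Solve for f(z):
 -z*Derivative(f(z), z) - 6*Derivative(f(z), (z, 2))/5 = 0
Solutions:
 f(z) = C1 + C2*erf(sqrt(15)*z/6)


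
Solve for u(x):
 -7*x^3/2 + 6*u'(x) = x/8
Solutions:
 u(x) = C1 + 7*x^4/48 + x^2/96


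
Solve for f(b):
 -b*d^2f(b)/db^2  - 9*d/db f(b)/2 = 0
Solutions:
 f(b) = C1 + C2/b^(7/2)


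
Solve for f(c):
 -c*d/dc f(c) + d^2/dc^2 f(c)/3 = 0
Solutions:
 f(c) = C1 + C2*erfi(sqrt(6)*c/2)


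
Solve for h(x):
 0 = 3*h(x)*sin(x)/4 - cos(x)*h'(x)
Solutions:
 h(x) = C1/cos(x)^(3/4)


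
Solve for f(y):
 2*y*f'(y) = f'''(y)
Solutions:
 f(y) = C1 + Integral(C2*airyai(2^(1/3)*y) + C3*airybi(2^(1/3)*y), y)


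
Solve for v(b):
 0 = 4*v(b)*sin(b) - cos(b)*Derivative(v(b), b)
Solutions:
 v(b) = C1/cos(b)^4


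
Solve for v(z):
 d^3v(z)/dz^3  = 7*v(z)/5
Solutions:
 v(z) = C3*exp(5^(2/3)*7^(1/3)*z/5) + (C1*sin(sqrt(3)*5^(2/3)*7^(1/3)*z/10) + C2*cos(sqrt(3)*5^(2/3)*7^(1/3)*z/10))*exp(-5^(2/3)*7^(1/3)*z/10)


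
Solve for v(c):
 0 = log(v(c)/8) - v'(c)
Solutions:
 Integral(1/(-log(_y) + 3*log(2)), (_y, v(c))) = C1 - c


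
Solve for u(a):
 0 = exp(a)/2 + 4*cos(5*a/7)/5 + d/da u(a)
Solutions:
 u(a) = C1 - exp(a)/2 - 28*sin(5*a/7)/25


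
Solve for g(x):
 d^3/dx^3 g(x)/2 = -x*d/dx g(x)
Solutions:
 g(x) = C1 + Integral(C2*airyai(-2^(1/3)*x) + C3*airybi(-2^(1/3)*x), x)


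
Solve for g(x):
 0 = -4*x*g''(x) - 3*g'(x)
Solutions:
 g(x) = C1 + C2*x^(1/4)


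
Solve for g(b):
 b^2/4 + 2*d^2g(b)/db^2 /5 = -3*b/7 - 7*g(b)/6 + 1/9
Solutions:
 g(b) = C1*sin(sqrt(105)*b/6) + C2*cos(sqrt(105)*b/6) - 3*b^2/14 - 18*b/49 + 178/735


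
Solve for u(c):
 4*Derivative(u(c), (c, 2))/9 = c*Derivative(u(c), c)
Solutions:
 u(c) = C1 + C2*erfi(3*sqrt(2)*c/4)


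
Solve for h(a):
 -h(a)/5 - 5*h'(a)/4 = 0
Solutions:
 h(a) = C1*exp(-4*a/25)


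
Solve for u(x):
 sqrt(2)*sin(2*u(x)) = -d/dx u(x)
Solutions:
 u(x) = pi - acos((-C1 - exp(4*sqrt(2)*x))/(C1 - exp(4*sqrt(2)*x)))/2
 u(x) = acos((-C1 - exp(4*sqrt(2)*x))/(C1 - exp(4*sqrt(2)*x)))/2


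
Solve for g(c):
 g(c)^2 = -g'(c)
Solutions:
 g(c) = 1/(C1 + c)


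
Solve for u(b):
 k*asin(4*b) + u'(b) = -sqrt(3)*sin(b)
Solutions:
 u(b) = C1 - k*(b*asin(4*b) + sqrt(1 - 16*b^2)/4) + sqrt(3)*cos(b)


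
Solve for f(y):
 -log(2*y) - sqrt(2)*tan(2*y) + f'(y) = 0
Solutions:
 f(y) = C1 + y*log(y) - y + y*log(2) - sqrt(2)*log(cos(2*y))/2


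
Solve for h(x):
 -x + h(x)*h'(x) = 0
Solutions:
 h(x) = -sqrt(C1 + x^2)
 h(x) = sqrt(C1 + x^2)


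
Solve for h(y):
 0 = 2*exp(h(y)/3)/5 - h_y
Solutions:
 h(y) = 3*log(-1/(C1 + 2*y)) + 3*log(15)


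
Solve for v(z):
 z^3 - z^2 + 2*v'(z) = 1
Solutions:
 v(z) = C1 - z^4/8 + z^3/6 + z/2


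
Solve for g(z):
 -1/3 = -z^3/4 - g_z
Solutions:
 g(z) = C1 - z^4/16 + z/3


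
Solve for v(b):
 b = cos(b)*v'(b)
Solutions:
 v(b) = C1 + Integral(b/cos(b), b)


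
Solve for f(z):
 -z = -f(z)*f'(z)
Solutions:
 f(z) = -sqrt(C1 + z^2)
 f(z) = sqrt(C1 + z^2)


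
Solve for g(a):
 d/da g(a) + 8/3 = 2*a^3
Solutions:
 g(a) = C1 + a^4/2 - 8*a/3


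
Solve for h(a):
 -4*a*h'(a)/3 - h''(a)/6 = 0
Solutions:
 h(a) = C1 + C2*erf(2*a)


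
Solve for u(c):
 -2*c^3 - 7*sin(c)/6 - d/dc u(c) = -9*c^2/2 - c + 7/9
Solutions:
 u(c) = C1 - c^4/2 + 3*c^3/2 + c^2/2 - 7*c/9 + 7*cos(c)/6


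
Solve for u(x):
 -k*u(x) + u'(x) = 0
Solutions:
 u(x) = C1*exp(k*x)


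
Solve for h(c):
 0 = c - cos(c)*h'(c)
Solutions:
 h(c) = C1 + Integral(c/cos(c), c)


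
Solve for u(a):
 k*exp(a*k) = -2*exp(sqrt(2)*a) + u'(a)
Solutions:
 u(a) = C1 + sqrt(2)*exp(sqrt(2)*a) + exp(a*k)


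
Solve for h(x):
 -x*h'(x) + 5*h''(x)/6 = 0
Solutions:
 h(x) = C1 + C2*erfi(sqrt(15)*x/5)


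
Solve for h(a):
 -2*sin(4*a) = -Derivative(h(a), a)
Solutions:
 h(a) = C1 - cos(4*a)/2


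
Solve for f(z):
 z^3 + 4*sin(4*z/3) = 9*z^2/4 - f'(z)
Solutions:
 f(z) = C1 - z^4/4 + 3*z^3/4 + 3*cos(4*z/3)


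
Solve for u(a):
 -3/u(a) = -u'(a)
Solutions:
 u(a) = -sqrt(C1 + 6*a)
 u(a) = sqrt(C1 + 6*a)


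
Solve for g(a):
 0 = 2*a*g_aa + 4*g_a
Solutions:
 g(a) = C1 + C2/a


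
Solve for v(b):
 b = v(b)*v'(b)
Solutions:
 v(b) = -sqrt(C1 + b^2)
 v(b) = sqrt(C1 + b^2)


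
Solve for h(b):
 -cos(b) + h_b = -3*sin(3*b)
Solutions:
 h(b) = C1 + sin(b) + cos(3*b)


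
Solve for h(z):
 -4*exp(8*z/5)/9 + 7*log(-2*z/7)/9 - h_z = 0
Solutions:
 h(z) = C1 + 7*z*log(-z)/9 + 7*z*(-log(7) - 1 + log(2))/9 - 5*exp(8*z/5)/18


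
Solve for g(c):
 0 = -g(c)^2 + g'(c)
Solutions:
 g(c) = -1/(C1 + c)


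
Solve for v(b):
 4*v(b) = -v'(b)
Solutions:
 v(b) = C1*exp(-4*b)


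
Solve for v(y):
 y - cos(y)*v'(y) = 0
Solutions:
 v(y) = C1 + Integral(y/cos(y), y)


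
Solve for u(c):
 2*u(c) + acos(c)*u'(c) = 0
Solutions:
 u(c) = C1*exp(-2*Integral(1/acos(c), c))


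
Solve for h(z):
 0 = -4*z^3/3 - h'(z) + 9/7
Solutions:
 h(z) = C1 - z^4/3 + 9*z/7


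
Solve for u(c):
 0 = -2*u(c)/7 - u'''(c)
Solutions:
 u(c) = C3*exp(-2^(1/3)*7^(2/3)*c/7) + (C1*sin(2^(1/3)*sqrt(3)*7^(2/3)*c/14) + C2*cos(2^(1/3)*sqrt(3)*7^(2/3)*c/14))*exp(2^(1/3)*7^(2/3)*c/14)


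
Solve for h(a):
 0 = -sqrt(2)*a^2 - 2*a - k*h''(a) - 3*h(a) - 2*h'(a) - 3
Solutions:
 h(a) = C1*exp(a*(sqrt(1 - 3*k) - 1)/k) + C2*exp(-a*(sqrt(1 - 3*k) + 1)/k) - sqrt(2)*a^2/3 - 2*a/3 + 4*sqrt(2)*a/9 + 2*sqrt(2)*k/9 - 5/9 - 8*sqrt(2)/27


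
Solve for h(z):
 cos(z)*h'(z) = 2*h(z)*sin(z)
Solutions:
 h(z) = C1/cos(z)^2


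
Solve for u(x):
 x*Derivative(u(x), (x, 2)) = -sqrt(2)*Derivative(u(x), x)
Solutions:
 u(x) = C1 + C2*x^(1 - sqrt(2))


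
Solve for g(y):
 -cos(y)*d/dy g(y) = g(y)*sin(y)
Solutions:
 g(y) = C1*cos(y)


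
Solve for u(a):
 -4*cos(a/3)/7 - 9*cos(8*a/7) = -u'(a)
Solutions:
 u(a) = C1 + 12*sin(a/3)/7 + 63*sin(8*a/7)/8


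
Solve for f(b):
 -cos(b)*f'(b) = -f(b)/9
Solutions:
 f(b) = C1*(sin(b) + 1)^(1/18)/(sin(b) - 1)^(1/18)


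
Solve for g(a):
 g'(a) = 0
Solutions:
 g(a) = C1


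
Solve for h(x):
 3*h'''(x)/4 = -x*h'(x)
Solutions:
 h(x) = C1 + Integral(C2*airyai(-6^(2/3)*x/3) + C3*airybi(-6^(2/3)*x/3), x)


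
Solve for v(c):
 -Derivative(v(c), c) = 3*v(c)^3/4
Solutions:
 v(c) = -sqrt(2)*sqrt(-1/(C1 - 3*c))
 v(c) = sqrt(2)*sqrt(-1/(C1 - 3*c))


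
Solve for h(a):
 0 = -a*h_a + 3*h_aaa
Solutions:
 h(a) = C1 + Integral(C2*airyai(3^(2/3)*a/3) + C3*airybi(3^(2/3)*a/3), a)


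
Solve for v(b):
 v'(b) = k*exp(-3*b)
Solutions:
 v(b) = C1 - k*exp(-3*b)/3


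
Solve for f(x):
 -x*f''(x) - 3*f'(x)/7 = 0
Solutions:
 f(x) = C1 + C2*x^(4/7)


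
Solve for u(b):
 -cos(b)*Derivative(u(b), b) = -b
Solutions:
 u(b) = C1 + Integral(b/cos(b), b)


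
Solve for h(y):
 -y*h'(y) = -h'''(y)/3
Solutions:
 h(y) = C1 + Integral(C2*airyai(3^(1/3)*y) + C3*airybi(3^(1/3)*y), y)


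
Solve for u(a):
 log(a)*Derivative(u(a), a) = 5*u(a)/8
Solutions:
 u(a) = C1*exp(5*li(a)/8)


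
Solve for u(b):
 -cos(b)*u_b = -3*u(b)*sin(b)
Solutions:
 u(b) = C1/cos(b)^3


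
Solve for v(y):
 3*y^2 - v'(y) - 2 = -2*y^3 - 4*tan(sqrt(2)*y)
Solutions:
 v(y) = C1 + y^4/2 + y^3 - 2*y - 2*sqrt(2)*log(cos(sqrt(2)*y))


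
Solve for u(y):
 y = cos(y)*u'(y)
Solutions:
 u(y) = C1 + Integral(y/cos(y), y)


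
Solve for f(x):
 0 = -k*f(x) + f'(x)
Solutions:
 f(x) = C1*exp(k*x)


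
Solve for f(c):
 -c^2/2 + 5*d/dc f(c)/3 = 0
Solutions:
 f(c) = C1 + c^3/10


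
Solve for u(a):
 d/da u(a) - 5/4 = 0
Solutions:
 u(a) = C1 + 5*a/4


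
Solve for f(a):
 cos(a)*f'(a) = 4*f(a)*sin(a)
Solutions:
 f(a) = C1/cos(a)^4


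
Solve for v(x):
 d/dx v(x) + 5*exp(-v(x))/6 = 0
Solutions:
 v(x) = log(C1 - 5*x/6)


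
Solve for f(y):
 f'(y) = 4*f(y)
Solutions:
 f(y) = C1*exp(4*y)


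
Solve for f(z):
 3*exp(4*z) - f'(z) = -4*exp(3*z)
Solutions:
 f(z) = C1 + 3*exp(4*z)/4 + 4*exp(3*z)/3


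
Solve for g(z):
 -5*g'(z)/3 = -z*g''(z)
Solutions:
 g(z) = C1 + C2*z^(8/3)


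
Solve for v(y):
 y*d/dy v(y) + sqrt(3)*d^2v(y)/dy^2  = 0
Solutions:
 v(y) = C1 + C2*erf(sqrt(2)*3^(3/4)*y/6)


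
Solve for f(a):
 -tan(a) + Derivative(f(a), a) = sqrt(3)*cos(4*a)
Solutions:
 f(a) = C1 - log(cos(a)) + sqrt(3)*sin(4*a)/4


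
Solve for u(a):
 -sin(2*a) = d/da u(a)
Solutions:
 u(a) = C1 + cos(2*a)/2


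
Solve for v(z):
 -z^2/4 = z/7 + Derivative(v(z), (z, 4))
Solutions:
 v(z) = C1 + C2*z + C3*z^2 + C4*z^3 - z^6/1440 - z^5/840


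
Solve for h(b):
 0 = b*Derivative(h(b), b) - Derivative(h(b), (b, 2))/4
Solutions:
 h(b) = C1 + C2*erfi(sqrt(2)*b)


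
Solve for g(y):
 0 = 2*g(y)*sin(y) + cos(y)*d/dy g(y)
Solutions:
 g(y) = C1*cos(y)^2


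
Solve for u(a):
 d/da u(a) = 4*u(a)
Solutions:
 u(a) = C1*exp(4*a)


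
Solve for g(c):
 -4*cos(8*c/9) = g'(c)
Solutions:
 g(c) = C1 - 9*sin(8*c/9)/2


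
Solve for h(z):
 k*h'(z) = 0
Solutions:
 h(z) = C1


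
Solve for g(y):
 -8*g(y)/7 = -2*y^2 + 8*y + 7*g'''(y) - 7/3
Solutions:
 g(y) = C3*exp(-2*7^(1/3)*y/7) + 7*y^2/4 - 7*y + (C1*sin(sqrt(3)*7^(1/3)*y/7) + C2*cos(sqrt(3)*7^(1/3)*y/7))*exp(7^(1/3)*y/7) + 49/24


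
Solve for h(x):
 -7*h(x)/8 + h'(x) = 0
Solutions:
 h(x) = C1*exp(7*x/8)


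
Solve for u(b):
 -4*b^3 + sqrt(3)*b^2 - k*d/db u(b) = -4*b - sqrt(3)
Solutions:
 u(b) = C1 - b^4/k + sqrt(3)*b^3/(3*k) + 2*b^2/k + sqrt(3)*b/k


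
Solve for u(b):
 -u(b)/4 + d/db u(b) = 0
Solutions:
 u(b) = C1*exp(b/4)


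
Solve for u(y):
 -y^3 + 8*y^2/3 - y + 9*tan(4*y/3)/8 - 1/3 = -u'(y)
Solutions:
 u(y) = C1 + y^4/4 - 8*y^3/9 + y^2/2 + y/3 + 27*log(cos(4*y/3))/32


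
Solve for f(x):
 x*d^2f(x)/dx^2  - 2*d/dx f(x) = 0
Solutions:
 f(x) = C1 + C2*x^3


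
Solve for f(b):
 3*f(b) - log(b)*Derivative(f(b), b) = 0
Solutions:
 f(b) = C1*exp(3*li(b))


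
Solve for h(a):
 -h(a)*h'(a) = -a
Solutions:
 h(a) = -sqrt(C1 + a^2)
 h(a) = sqrt(C1 + a^2)


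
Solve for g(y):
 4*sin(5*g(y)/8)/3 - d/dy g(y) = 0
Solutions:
 -4*y/3 + 4*log(cos(5*g(y)/8) - 1)/5 - 4*log(cos(5*g(y)/8) + 1)/5 = C1


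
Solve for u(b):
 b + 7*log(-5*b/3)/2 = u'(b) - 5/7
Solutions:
 u(b) = C1 + b^2/2 + 7*b*log(-b)/2 + b*(-4*log(3) - 39/14 + log(15)/2 + 3*log(5))


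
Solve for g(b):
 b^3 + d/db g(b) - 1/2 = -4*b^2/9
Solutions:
 g(b) = C1 - b^4/4 - 4*b^3/27 + b/2


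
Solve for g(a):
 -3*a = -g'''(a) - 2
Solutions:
 g(a) = C1 + C2*a + C3*a^2 + a^4/8 - a^3/3


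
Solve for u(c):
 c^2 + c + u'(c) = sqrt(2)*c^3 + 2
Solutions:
 u(c) = C1 + sqrt(2)*c^4/4 - c^3/3 - c^2/2 + 2*c


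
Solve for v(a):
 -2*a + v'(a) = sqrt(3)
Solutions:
 v(a) = C1 + a^2 + sqrt(3)*a


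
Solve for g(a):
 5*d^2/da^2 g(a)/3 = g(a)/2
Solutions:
 g(a) = C1*exp(-sqrt(30)*a/10) + C2*exp(sqrt(30)*a/10)


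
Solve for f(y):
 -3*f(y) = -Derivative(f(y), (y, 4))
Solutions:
 f(y) = C1*exp(-3^(1/4)*y) + C2*exp(3^(1/4)*y) + C3*sin(3^(1/4)*y) + C4*cos(3^(1/4)*y)


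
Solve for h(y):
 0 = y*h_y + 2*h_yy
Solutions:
 h(y) = C1 + C2*erf(y/2)


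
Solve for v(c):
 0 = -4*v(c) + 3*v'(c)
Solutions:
 v(c) = C1*exp(4*c/3)


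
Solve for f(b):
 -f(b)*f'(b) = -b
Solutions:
 f(b) = -sqrt(C1 + b^2)
 f(b) = sqrt(C1 + b^2)


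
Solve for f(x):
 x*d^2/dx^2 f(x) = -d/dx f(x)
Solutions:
 f(x) = C1 + C2*log(x)


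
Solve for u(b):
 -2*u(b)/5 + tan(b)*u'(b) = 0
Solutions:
 u(b) = C1*sin(b)^(2/5)


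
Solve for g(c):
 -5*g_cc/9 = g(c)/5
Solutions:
 g(c) = C1*sin(3*c/5) + C2*cos(3*c/5)


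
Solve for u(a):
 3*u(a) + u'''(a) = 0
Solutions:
 u(a) = C3*exp(-3^(1/3)*a) + (C1*sin(3^(5/6)*a/2) + C2*cos(3^(5/6)*a/2))*exp(3^(1/3)*a/2)


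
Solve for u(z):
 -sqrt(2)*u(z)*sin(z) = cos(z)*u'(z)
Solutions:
 u(z) = C1*cos(z)^(sqrt(2))


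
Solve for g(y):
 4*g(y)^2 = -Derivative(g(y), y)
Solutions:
 g(y) = 1/(C1 + 4*y)


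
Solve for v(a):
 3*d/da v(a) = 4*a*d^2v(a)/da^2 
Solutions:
 v(a) = C1 + C2*a^(7/4)


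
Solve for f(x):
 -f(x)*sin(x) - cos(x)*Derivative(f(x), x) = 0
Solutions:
 f(x) = C1*cos(x)


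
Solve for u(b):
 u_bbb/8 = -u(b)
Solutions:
 u(b) = C3*exp(-2*b) + (C1*sin(sqrt(3)*b) + C2*cos(sqrt(3)*b))*exp(b)


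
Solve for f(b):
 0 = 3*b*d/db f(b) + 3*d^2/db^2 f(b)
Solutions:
 f(b) = C1 + C2*erf(sqrt(2)*b/2)


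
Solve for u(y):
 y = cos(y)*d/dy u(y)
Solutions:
 u(y) = C1 + Integral(y/cos(y), y)


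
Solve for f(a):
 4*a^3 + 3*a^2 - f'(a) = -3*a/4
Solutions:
 f(a) = C1 + a^4 + a^3 + 3*a^2/8


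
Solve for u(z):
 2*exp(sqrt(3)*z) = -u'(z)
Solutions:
 u(z) = C1 - 2*sqrt(3)*exp(sqrt(3)*z)/3


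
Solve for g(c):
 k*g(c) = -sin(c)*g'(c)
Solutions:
 g(c) = C1*exp(k*(-log(cos(c) - 1) + log(cos(c) + 1))/2)


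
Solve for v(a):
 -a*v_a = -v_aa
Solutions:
 v(a) = C1 + C2*erfi(sqrt(2)*a/2)


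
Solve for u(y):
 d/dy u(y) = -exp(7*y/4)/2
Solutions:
 u(y) = C1 - 2*exp(7*y/4)/7


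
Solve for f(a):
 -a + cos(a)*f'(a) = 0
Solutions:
 f(a) = C1 + Integral(a/cos(a), a)


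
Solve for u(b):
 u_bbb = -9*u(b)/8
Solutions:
 u(b) = C3*exp(-3^(2/3)*b/2) + (C1*sin(3*3^(1/6)*b/4) + C2*cos(3*3^(1/6)*b/4))*exp(3^(2/3)*b/4)


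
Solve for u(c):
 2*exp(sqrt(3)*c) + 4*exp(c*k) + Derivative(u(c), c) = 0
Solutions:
 u(c) = C1 - 2*sqrt(3)*exp(sqrt(3)*c)/3 - 4*exp(c*k)/k


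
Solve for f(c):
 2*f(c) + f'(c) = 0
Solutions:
 f(c) = C1*exp(-2*c)


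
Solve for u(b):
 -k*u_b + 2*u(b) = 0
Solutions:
 u(b) = C1*exp(2*b/k)


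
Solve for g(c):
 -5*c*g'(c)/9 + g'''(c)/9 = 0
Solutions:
 g(c) = C1 + Integral(C2*airyai(5^(1/3)*c) + C3*airybi(5^(1/3)*c), c)


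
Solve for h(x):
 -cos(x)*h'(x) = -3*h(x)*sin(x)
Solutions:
 h(x) = C1/cos(x)^3


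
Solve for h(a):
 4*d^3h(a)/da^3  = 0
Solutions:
 h(a) = C1 + C2*a + C3*a^2


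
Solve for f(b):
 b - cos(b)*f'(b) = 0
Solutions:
 f(b) = C1 + Integral(b/cos(b), b)


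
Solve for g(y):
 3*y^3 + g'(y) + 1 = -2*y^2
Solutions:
 g(y) = C1 - 3*y^4/4 - 2*y^3/3 - y


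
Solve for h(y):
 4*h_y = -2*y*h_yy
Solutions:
 h(y) = C1 + C2/y


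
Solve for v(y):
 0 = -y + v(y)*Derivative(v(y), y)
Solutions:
 v(y) = -sqrt(C1 + y^2)
 v(y) = sqrt(C1 + y^2)


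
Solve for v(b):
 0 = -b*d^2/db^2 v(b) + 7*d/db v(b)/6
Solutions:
 v(b) = C1 + C2*b^(13/6)


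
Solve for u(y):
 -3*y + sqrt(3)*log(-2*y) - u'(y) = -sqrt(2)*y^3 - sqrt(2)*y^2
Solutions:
 u(y) = C1 + sqrt(2)*y^4/4 + sqrt(2)*y^3/3 - 3*y^2/2 + sqrt(3)*y*log(-y) + sqrt(3)*y*(-1 + log(2))


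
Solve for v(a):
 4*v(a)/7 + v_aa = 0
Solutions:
 v(a) = C1*sin(2*sqrt(7)*a/7) + C2*cos(2*sqrt(7)*a/7)


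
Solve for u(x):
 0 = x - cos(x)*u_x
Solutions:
 u(x) = C1 + Integral(x/cos(x), x)


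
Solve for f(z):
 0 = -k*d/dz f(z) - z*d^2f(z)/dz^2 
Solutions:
 f(z) = C1 + z^(1 - re(k))*(C2*sin(log(z)*Abs(im(k))) + C3*cos(log(z)*im(k)))


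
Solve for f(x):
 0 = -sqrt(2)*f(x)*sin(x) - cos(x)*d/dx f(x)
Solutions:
 f(x) = C1*cos(x)^(sqrt(2))


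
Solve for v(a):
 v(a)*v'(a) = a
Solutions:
 v(a) = -sqrt(C1 + a^2)
 v(a) = sqrt(C1 + a^2)


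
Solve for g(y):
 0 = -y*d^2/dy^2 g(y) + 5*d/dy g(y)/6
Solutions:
 g(y) = C1 + C2*y^(11/6)


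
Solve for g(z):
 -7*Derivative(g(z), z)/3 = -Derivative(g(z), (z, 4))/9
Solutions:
 g(z) = C1 + C4*exp(21^(1/3)*z) + (C2*sin(3^(5/6)*7^(1/3)*z/2) + C3*cos(3^(5/6)*7^(1/3)*z/2))*exp(-21^(1/3)*z/2)


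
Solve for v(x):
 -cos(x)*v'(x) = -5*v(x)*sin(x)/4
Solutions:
 v(x) = C1/cos(x)^(5/4)


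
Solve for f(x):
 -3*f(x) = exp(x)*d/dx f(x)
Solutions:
 f(x) = C1*exp(3*exp(-x))


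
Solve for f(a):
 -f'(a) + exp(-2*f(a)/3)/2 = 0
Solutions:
 f(a) = 3*log(-sqrt(C1 + a)) - 3*log(3)/2
 f(a) = 3*log(C1 + a/3)/2


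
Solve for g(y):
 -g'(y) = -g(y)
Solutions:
 g(y) = C1*exp(y)


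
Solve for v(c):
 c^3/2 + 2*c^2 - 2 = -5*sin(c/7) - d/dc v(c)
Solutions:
 v(c) = C1 - c^4/8 - 2*c^3/3 + 2*c + 35*cos(c/7)


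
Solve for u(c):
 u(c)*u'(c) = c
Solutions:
 u(c) = -sqrt(C1 + c^2)
 u(c) = sqrt(C1 + c^2)


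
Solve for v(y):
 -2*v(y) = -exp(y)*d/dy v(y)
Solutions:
 v(y) = C1*exp(-2*exp(-y))


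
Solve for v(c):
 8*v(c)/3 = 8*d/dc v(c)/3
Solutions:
 v(c) = C1*exp(c)


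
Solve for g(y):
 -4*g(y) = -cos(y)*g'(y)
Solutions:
 g(y) = C1*(sin(y)^2 + 2*sin(y) + 1)/(sin(y)^2 - 2*sin(y) + 1)


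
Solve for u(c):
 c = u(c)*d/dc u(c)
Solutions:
 u(c) = -sqrt(C1 + c^2)
 u(c) = sqrt(C1 + c^2)


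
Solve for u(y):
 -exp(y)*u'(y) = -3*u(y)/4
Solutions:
 u(y) = C1*exp(-3*exp(-y)/4)


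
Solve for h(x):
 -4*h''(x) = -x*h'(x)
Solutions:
 h(x) = C1 + C2*erfi(sqrt(2)*x/4)


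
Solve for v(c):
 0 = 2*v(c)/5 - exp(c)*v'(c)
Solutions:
 v(c) = C1*exp(-2*exp(-c)/5)


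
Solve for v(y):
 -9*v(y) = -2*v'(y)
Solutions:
 v(y) = C1*exp(9*y/2)


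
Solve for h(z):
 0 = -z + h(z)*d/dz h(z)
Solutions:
 h(z) = -sqrt(C1 + z^2)
 h(z) = sqrt(C1 + z^2)


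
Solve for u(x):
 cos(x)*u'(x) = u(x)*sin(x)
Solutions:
 u(x) = C1/cos(x)


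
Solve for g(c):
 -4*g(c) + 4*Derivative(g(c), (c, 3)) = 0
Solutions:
 g(c) = C3*exp(c) + (C1*sin(sqrt(3)*c/2) + C2*cos(sqrt(3)*c/2))*exp(-c/2)


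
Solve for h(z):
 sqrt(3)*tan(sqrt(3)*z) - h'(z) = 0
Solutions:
 h(z) = C1 - log(cos(sqrt(3)*z))


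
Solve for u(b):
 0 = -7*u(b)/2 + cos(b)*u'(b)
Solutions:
 u(b) = C1*(sin(b) + 1)^(7/4)/(sin(b) - 1)^(7/4)


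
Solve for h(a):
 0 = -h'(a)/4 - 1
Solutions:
 h(a) = C1 - 4*a


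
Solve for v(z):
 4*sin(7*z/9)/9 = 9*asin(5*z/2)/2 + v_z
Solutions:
 v(z) = C1 - 9*z*asin(5*z/2)/2 - 9*sqrt(4 - 25*z^2)/10 - 4*cos(7*z/9)/7


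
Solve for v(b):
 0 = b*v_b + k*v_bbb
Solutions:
 v(b) = C1 + Integral(C2*airyai(b*(-1/k)^(1/3)) + C3*airybi(b*(-1/k)^(1/3)), b)


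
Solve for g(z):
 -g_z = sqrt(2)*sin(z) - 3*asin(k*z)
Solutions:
 g(z) = C1 + 3*Piecewise((z*asin(k*z) + sqrt(-k^2*z^2 + 1)/k, Ne(k, 0)), (0, True)) + sqrt(2)*cos(z)


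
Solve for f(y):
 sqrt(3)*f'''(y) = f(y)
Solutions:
 f(y) = C3*exp(3^(5/6)*y/3) + (C1*sin(3^(1/3)*y/2) + C2*cos(3^(1/3)*y/2))*exp(-3^(5/6)*y/6)


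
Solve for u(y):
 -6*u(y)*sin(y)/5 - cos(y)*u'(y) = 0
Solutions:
 u(y) = C1*cos(y)^(6/5)


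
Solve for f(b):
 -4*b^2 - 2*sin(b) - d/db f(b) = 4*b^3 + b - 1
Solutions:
 f(b) = C1 - b^4 - 4*b^3/3 - b^2/2 + b + 2*cos(b)


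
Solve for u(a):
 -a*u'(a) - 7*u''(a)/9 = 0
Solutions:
 u(a) = C1 + C2*erf(3*sqrt(14)*a/14)


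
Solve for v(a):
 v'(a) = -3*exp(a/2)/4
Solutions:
 v(a) = C1 - 3*exp(a/2)/2


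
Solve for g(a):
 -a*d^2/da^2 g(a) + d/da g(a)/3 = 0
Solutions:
 g(a) = C1 + C2*a^(4/3)


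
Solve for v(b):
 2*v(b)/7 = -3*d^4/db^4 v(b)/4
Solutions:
 v(b) = (C1*sin(2^(1/4)*21^(3/4)*b/21) + C2*cos(2^(1/4)*21^(3/4)*b/21))*exp(-2^(1/4)*21^(3/4)*b/21) + (C3*sin(2^(1/4)*21^(3/4)*b/21) + C4*cos(2^(1/4)*21^(3/4)*b/21))*exp(2^(1/4)*21^(3/4)*b/21)


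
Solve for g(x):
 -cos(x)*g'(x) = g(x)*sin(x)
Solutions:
 g(x) = C1*cos(x)


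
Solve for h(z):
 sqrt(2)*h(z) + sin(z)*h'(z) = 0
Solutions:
 h(z) = C1*(cos(z) + 1)^(sqrt(2)/2)/(cos(z) - 1)^(sqrt(2)/2)


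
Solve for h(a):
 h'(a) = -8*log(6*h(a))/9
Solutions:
 9*Integral(1/(log(_y) + log(6)), (_y, h(a)))/8 = C1 - a


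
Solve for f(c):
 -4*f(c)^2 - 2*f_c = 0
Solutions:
 f(c) = 1/(C1 + 2*c)


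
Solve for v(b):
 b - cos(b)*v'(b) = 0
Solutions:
 v(b) = C1 + Integral(b/cos(b), b)


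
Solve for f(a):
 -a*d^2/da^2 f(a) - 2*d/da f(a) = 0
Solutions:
 f(a) = C1 + C2/a


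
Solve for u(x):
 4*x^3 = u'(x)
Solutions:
 u(x) = C1 + x^4


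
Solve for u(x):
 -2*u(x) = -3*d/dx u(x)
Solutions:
 u(x) = C1*exp(2*x/3)


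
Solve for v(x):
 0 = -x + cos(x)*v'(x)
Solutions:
 v(x) = C1 + Integral(x/cos(x), x)


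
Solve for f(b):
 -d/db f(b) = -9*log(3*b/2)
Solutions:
 f(b) = C1 + 9*b*log(b) - 9*b + b*log(19683/512)


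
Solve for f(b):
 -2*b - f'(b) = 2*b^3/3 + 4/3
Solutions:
 f(b) = C1 - b^4/6 - b^2 - 4*b/3


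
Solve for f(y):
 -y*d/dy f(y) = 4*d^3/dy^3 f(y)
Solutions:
 f(y) = C1 + Integral(C2*airyai(-2^(1/3)*y/2) + C3*airybi(-2^(1/3)*y/2), y)


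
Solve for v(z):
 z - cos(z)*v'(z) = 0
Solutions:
 v(z) = C1 + Integral(z/cos(z), z)


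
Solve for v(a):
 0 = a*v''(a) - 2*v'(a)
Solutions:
 v(a) = C1 + C2*a^3


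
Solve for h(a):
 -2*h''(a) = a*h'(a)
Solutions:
 h(a) = C1 + C2*erf(a/2)


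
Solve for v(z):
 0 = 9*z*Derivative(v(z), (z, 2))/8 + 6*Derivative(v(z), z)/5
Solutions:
 v(z) = C1 + C2/z^(1/15)


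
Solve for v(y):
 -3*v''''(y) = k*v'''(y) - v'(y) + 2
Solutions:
 v(y) = C1 + C2*exp(-y*(2*2^(1/3)*k^2/(2*k^3 + sqrt(-4*k^6 + (2*k^3 - 243)^2) - 243)^(1/3) + 2*k + 2^(2/3)*(2*k^3 + sqrt(-4*k^6 + (2*k^3 - 243)^2) - 243)^(1/3))/18) + C3*exp(y*(-8*2^(1/3)*k^2/((-1 + sqrt(3)*I)*(2*k^3 + sqrt(-4*k^6 + (2*k^3 - 243)^2) - 243)^(1/3)) - 4*k + 2^(2/3)*(2*k^3 + sqrt(-4*k^6 + (2*k^3 - 243)^2) - 243)^(1/3) - 2^(2/3)*sqrt(3)*I*(2*k^3 + sqrt(-4*k^6 + (2*k^3 - 243)^2) - 243)^(1/3))/36) + C4*exp(y*(8*2^(1/3)*k^2/((1 + sqrt(3)*I)*(2*k^3 + sqrt(-4*k^6 + (2*k^3 - 243)^2) - 243)^(1/3)) - 4*k + 2^(2/3)*(2*k^3 + sqrt(-4*k^6 + (2*k^3 - 243)^2) - 243)^(1/3) + 2^(2/3)*sqrt(3)*I*(2*k^3 + sqrt(-4*k^6 + (2*k^3 - 243)^2) - 243)^(1/3))/36) + 2*y


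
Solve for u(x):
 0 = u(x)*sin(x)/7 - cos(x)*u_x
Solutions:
 u(x) = C1/cos(x)^(1/7)


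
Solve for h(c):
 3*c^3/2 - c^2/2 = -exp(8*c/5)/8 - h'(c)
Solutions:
 h(c) = C1 - 3*c^4/8 + c^3/6 - 5*exp(8*c/5)/64


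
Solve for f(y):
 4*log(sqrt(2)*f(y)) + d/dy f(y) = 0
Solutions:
 Integral(1/(2*log(_y) + log(2)), (_y, f(y)))/2 = C1 - y


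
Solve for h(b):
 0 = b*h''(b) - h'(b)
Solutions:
 h(b) = C1 + C2*b^2


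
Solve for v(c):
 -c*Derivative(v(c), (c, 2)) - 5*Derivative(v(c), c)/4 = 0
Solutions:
 v(c) = C1 + C2/c^(1/4)


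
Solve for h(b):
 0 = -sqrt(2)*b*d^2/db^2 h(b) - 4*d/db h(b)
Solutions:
 h(b) = C1 + C2*b^(1 - 2*sqrt(2))


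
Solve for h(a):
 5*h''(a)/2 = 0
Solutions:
 h(a) = C1 + C2*a


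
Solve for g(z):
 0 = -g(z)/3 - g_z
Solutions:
 g(z) = C1*exp(-z/3)


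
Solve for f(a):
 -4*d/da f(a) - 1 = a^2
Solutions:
 f(a) = C1 - a^3/12 - a/4


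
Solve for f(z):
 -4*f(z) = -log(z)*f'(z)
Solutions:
 f(z) = C1*exp(4*li(z))


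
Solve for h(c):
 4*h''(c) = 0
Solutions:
 h(c) = C1 + C2*c


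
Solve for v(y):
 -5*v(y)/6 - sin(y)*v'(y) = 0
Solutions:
 v(y) = C1*(cos(y) + 1)^(5/12)/(cos(y) - 1)^(5/12)


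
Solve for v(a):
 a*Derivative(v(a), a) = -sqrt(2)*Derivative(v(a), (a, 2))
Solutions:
 v(a) = C1 + C2*erf(2^(1/4)*a/2)


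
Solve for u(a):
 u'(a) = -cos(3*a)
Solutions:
 u(a) = C1 - sin(3*a)/3


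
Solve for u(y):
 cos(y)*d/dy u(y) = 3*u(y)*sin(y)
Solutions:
 u(y) = C1/cos(y)^3


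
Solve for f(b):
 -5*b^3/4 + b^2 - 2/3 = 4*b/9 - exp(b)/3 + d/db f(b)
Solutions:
 f(b) = C1 - 5*b^4/16 + b^3/3 - 2*b^2/9 - 2*b/3 + exp(b)/3


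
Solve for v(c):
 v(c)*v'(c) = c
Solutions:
 v(c) = -sqrt(C1 + c^2)
 v(c) = sqrt(C1 + c^2)


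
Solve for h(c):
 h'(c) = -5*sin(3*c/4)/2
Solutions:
 h(c) = C1 + 10*cos(3*c/4)/3


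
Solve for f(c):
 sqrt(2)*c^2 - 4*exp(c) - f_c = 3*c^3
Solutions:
 f(c) = C1 - 3*c^4/4 + sqrt(2)*c^3/3 - 4*exp(c)


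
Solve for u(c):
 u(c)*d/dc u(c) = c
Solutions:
 u(c) = -sqrt(C1 + c^2)
 u(c) = sqrt(C1 + c^2)
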